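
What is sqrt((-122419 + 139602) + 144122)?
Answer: sqrt(161305) ≈ 401.63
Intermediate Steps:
sqrt((-122419 + 139602) + 144122) = sqrt(17183 + 144122) = sqrt(161305)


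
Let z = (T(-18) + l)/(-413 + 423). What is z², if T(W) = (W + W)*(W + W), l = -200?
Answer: 300304/25 ≈ 12012.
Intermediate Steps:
T(W) = 4*W² (T(W) = (2*W)*(2*W) = 4*W²)
z = 548/5 (z = (4*(-18)² - 200)/(-413 + 423) = (4*324 - 200)/10 = (1296 - 200)*(⅒) = 1096*(⅒) = 548/5 ≈ 109.60)
z² = (548/5)² = 300304/25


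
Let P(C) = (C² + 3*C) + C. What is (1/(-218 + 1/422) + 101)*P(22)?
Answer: 5314493756/91995 ≈ 57769.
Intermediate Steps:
P(C) = C² + 4*C
(1/(-218 + 1/422) + 101)*P(22) = (1/(-218 + 1/422) + 101)*(22*(4 + 22)) = (1/(-218 + 1/422) + 101)*(22*26) = (1/(-91995/422) + 101)*572 = (-422/91995 + 101)*572 = (9291073/91995)*572 = 5314493756/91995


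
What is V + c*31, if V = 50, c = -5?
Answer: -105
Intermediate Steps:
V + c*31 = 50 - 5*31 = 50 - 155 = -105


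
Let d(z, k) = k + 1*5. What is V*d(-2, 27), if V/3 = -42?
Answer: -4032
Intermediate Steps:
d(z, k) = 5 + k (d(z, k) = k + 5 = 5 + k)
V = -126 (V = 3*(-42) = -126)
V*d(-2, 27) = -126*(5 + 27) = -126*32 = -4032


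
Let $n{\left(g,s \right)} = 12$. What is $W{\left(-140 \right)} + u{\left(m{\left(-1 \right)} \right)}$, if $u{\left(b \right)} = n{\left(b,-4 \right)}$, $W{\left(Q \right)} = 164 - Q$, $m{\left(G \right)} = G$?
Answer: $316$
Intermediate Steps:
$u{\left(b \right)} = 12$
$W{\left(-140 \right)} + u{\left(m{\left(-1 \right)} \right)} = \left(164 - -140\right) + 12 = \left(164 + 140\right) + 12 = 304 + 12 = 316$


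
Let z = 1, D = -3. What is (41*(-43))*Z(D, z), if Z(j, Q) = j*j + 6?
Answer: -26445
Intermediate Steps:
Z(j, Q) = 6 + j² (Z(j, Q) = j² + 6 = 6 + j²)
(41*(-43))*Z(D, z) = (41*(-43))*(6 + (-3)²) = -1763*(6 + 9) = -1763*15 = -26445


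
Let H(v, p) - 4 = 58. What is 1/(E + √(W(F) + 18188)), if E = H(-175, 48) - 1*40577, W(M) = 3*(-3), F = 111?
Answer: -40515/1641447046 - 7*√371/1641447046 ≈ -2.4765e-5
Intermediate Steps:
H(v, p) = 62 (H(v, p) = 4 + 58 = 62)
W(M) = -9
E = -40515 (E = 62 - 1*40577 = 62 - 40577 = -40515)
1/(E + √(W(F) + 18188)) = 1/(-40515 + √(-9 + 18188)) = 1/(-40515 + √18179) = 1/(-40515 + 7*√371)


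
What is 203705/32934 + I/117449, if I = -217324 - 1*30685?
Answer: 15757020139/3868065366 ≈ 4.0736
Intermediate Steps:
I = -248009 (I = -217324 - 30685 = -248009)
203705/32934 + I/117449 = 203705/32934 - 248009/117449 = 15757020139/3868065366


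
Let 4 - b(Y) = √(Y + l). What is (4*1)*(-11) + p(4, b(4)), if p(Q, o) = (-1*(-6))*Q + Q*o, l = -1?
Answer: -4 - 4*√3 ≈ -10.928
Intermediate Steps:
b(Y) = 4 - √(-1 + Y) (b(Y) = 4 - √(Y - 1) = 4 - √(-1 + Y))
p(Q, o) = 6*Q + Q*o
(4*1)*(-11) + p(4, b(4)) = (4*1)*(-11) + 4*(6 + (4 - √(-1 + 4))) = 4*(-11) + 4*(6 + (4 - √3)) = -44 + 4*(10 - √3) = -44 + (40 - 4*√3) = -4 - 4*√3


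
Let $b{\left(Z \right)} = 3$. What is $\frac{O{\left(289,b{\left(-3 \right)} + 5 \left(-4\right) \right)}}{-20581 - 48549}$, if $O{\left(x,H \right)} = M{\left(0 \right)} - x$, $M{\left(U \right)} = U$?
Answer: $\frac{289}{69130} \approx 0.0041805$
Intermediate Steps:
$O{\left(x,H \right)} = - x$ ($O{\left(x,H \right)} = 0 - x = - x$)
$\frac{O{\left(289,b{\left(-3 \right)} + 5 \left(-4\right) \right)}}{-20581 - 48549} = \frac{\left(-1\right) 289}{-20581 - 48549} = - \frac{289}{-20581 - 48549} = - \frac{289}{-69130} = \left(-289\right) \left(- \frac{1}{69130}\right) = \frac{289}{69130}$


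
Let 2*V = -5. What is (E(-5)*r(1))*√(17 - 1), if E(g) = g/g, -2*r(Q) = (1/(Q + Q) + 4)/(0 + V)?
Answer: 18/5 ≈ 3.6000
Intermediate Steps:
V = -5/2 (V = (½)*(-5) = -5/2 ≈ -2.5000)
r(Q) = ⅘ + 1/(10*Q) (r(Q) = -(1/(Q + Q) + 4)/(2*(0 - 5/2)) = -(1/(2*Q) + 4)/(2*(-5/2)) = -(1/(2*Q) + 4)*(-2)/(2*5) = -(4 + 1/(2*Q))*(-2)/(2*5) = -(-8/5 - 1/(5*Q))/2 = ⅘ + 1/(10*Q))
E(g) = 1
(E(-5)*r(1))*√(17 - 1) = (1*((⅒)*(1 + 8*1)/1))*√(17 - 1) = (1*((⅒)*1*(1 + 8)))*√16 = (1*((⅒)*1*9))*4 = (1*(9/10))*4 = (9/10)*4 = 18/5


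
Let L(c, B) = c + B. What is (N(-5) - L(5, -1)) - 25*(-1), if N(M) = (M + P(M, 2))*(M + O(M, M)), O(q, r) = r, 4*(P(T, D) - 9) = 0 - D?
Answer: -14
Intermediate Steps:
P(T, D) = 9 - D/4 (P(T, D) = 9 + (0 - D)/4 = 9 + (-D)/4 = 9 - D/4)
L(c, B) = B + c
N(M) = 2*M*(17/2 + M) (N(M) = (M + (9 - ¼*2))*(M + M) = (M + (9 - ½))*(2*M) = (M + 17/2)*(2*M) = (17/2 + M)*(2*M) = 2*M*(17/2 + M))
(N(-5) - L(5, -1)) - 25*(-1) = (-5*(17 + 2*(-5)) - (-1 + 5)) - 25*(-1) = (-5*(17 - 10) - 1*4) + 25 = (-5*7 - 4) + 25 = (-35 - 4) + 25 = -39 + 25 = -14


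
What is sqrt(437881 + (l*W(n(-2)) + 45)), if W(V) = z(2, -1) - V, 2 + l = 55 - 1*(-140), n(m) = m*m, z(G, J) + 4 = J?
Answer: 13*sqrt(2581) ≈ 660.45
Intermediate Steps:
z(G, J) = -4 + J
n(m) = m**2
l = 193 (l = -2 + (55 - 1*(-140)) = -2 + (55 + 140) = -2 + 195 = 193)
W(V) = -5 - V (W(V) = (-4 - 1) - V = -5 - V)
sqrt(437881 + (l*W(n(-2)) + 45)) = sqrt(437881 + (193*(-5 - 1*(-2)**2) + 45)) = sqrt(437881 + (193*(-5 - 1*4) + 45)) = sqrt(437881 + (193*(-5 - 4) + 45)) = sqrt(437881 + (193*(-9) + 45)) = sqrt(437881 + (-1737 + 45)) = sqrt(437881 - 1692) = sqrt(436189) = 13*sqrt(2581)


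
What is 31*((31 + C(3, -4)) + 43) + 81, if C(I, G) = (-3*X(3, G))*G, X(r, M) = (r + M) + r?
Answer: 3119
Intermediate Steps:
X(r, M) = M + 2*r (X(r, M) = (M + r) + r = M + 2*r)
C(I, G) = G*(-18 - 3*G) (C(I, G) = (-3*(G + 2*3))*G = (-3*(G + 6))*G = (-3*(6 + G))*G = (-18 - 3*G)*G = G*(-18 - 3*G))
31*((31 + C(3, -4)) + 43) + 81 = 31*((31 - 3*(-4)*(6 - 4)) + 43) + 81 = 31*((31 - 3*(-4)*2) + 43) + 81 = 31*((31 + 24) + 43) + 81 = 31*(55 + 43) + 81 = 31*98 + 81 = 3038 + 81 = 3119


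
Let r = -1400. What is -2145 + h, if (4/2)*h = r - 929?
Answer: -6619/2 ≈ -3309.5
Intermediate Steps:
h = -2329/2 (h = (-1400 - 929)/2 = (½)*(-2329) = -2329/2 ≈ -1164.5)
-2145 + h = -2145 - 2329/2 = -6619/2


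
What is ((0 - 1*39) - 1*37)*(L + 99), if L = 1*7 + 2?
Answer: -8208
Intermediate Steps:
L = 9 (L = 7 + 2 = 9)
((0 - 1*39) - 1*37)*(L + 99) = ((0 - 1*39) - 1*37)*(9 + 99) = ((0 - 39) - 37)*108 = (-39 - 37)*108 = -76*108 = -8208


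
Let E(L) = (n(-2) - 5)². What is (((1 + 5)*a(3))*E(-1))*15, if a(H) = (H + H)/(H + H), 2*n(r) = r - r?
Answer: 2250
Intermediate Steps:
n(r) = 0 (n(r) = (r - r)/2 = (½)*0 = 0)
a(H) = 1 (a(H) = (2*H)/((2*H)) = (2*H)*(1/(2*H)) = 1)
E(L) = 25 (E(L) = (0 - 5)² = (-5)² = 25)
(((1 + 5)*a(3))*E(-1))*15 = (((1 + 5)*1)*25)*15 = ((6*1)*25)*15 = (6*25)*15 = 150*15 = 2250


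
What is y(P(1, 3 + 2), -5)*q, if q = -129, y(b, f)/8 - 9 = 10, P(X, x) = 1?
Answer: -19608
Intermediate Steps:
y(b, f) = 152 (y(b, f) = 72 + 8*10 = 72 + 80 = 152)
y(P(1, 3 + 2), -5)*q = 152*(-129) = -19608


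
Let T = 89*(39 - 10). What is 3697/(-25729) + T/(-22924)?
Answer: -13741507/53619236 ≈ -0.25628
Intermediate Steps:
T = 2581 (T = 89*29 = 2581)
3697/(-25729) + T/(-22924) = 3697/(-25729) + 2581/(-22924) = 3697*(-1/25729) + 2581*(-1/22924) = -3697/25729 - 2581/22924 = -13741507/53619236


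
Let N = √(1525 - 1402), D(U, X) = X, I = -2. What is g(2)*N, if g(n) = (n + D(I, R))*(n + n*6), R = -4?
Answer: -28*√123 ≈ -310.54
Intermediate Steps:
N = √123 ≈ 11.091
g(n) = 7*n*(-4 + n) (g(n) = (n - 4)*(n + n*6) = (-4 + n)*(n + 6*n) = (-4 + n)*(7*n) = 7*n*(-4 + n))
g(2)*N = (7*2*(-4 + 2))*√123 = (7*2*(-2))*√123 = -28*√123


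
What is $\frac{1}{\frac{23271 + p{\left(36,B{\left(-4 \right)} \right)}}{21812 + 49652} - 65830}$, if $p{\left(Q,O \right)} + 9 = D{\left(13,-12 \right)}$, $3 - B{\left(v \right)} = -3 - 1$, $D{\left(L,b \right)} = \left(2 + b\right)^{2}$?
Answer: $- \frac{35732}{2352225879} \approx -1.5191 \cdot 10^{-5}$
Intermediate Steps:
$B{\left(v \right)} = 7$ ($B{\left(v \right)} = 3 - \left(-3 - 1\right) = 3 - -4 = 3 + 4 = 7$)
$p{\left(Q,O \right)} = 91$ ($p{\left(Q,O \right)} = -9 + \left(2 - 12\right)^{2} = -9 + \left(-10\right)^{2} = -9 + 100 = 91$)
$\frac{1}{\frac{23271 + p{\left(36,B{\left(-4 \right)} \right)}}{21812 + 49652} - 65830} = \frac{1}{\frac{23271 + 91}{21812 + 49652} - 65830} = \frac{1}{\frac{23362}{71464} - 65830} = \frac{1}{23362 \cdot \frac{1}{71464} - 65830} = \frac{1}{\frac{11681}{35732} - 65830} = \frac{1}{- \frac{2352225879}{35732}} = - \frac{35732}{2352225879}$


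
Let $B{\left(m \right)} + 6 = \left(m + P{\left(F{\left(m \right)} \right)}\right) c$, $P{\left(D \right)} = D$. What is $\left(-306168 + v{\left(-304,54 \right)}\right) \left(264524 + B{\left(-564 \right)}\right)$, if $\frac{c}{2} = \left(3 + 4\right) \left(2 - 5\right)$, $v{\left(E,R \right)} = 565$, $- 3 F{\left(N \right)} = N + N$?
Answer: $-83250535642$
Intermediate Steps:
$F{\left(N \right)} = - \frac{2 N}{3}$ ($F{\left(N \right)} = - \frac{N + N}{3} = - \frac{2 N}{3}$)
$c = -42$ ($c = 2 \left(3 + 4\right) \left(2 - 5\right) = 2 \cdot 7 \left(-3\right) = 2 \left(-21\right) = -42$)
$B{\left(m \right)} = -6 - 14 m$ ($B{\left(m \right)} = -6 + \left(m - \frac{2 m}{3}\right) \left(-42\right) = -6 + \frac{m}{3} \left(-42\right) = -6 - 14 m$)
$\left(-306168 + v{\left(-304,54 \right)}\right) \left(264524 + B{\left(-564 \right)}\right) = \left(-306168 + 565\right) \left(264524 - -7890\right) = - 305603 \left(264524 + \left(-6 + 7896\right)\right) = - 305603 \left(264524 + 7890\right) = \left(-305603\right) 272414 = -83250535642$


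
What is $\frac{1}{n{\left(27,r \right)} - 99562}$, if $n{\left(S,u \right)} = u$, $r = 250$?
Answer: $- \frac{1}{99312} \approx -1.0069 \cdot 10^{-5}$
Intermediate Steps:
$\frac{1}{n{\left(27,r \right)} - 99562} = \frac{1}{250 - 99562} = \frac{1}{-99312} = - \frac{1}{99312}$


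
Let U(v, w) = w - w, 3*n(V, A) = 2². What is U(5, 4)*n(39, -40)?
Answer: 0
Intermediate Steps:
n(V, A) = 4/3 (n(V, A) = (⅓)*2² = (⅓)*4 = 4/3)
U(v, w) = 0
U(5, 4)*n(39, -40) = 0*(4/3) = 0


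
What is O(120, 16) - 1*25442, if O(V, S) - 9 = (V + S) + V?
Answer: -25177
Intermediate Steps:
O(V, S) = 9 + S + 2*V (O(V, S) = 9 + ((V + S) + V) = 9 + ((S + V) + V) = 9 + (S + 2*V) = 9 + S + 2*V)
O(120, 16) - 1*25442 = (9 + 16 + 2*120) - 1*25442 = (9 + 16 + 240) - 25442 = 265 - 25442 = -25177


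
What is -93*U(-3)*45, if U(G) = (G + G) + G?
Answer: 37665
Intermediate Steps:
U(G) = 3*G (U(G) = 2*G + G = 3*G)
-93*U(-3)*45 = -279*(-3)*45 = -93*(-9)*45 = 837*45 = 37665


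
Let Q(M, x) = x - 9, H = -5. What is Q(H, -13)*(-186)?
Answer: 4092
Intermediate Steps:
Q(M, x) = -9 + x
Q(H, -13)*(-186) = (-9 - 13)*(-186) = -22*(-186) = 4092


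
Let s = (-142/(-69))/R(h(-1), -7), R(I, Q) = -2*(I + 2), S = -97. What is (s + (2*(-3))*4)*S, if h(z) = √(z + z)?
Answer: 488783/207 - 6887*I*√2/414 ≈ 2361.3 - 23.526*I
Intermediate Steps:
h(z) = √2*√z (h(z) = √(2*z) = √2*√z)
R(I, Q) = -4 - 2*I (R(I, Q) = -2*(2 + I) = -4 - 2*I)
s = 142/(69*(-4 - 2*I*√2)) (s = (-142/(-69))/(-4 - 2*√2*√(-1)) = (-142*(-1/69))/(-4 - 2*√2*I) = 142/(69*(-4 - 2*I*√2)) ≈ -0.343 + 0.24253*I)
(s + (2*(-3))*4)*S = ((-71/207 + 71*I*√2/414) + (2*(-3))*4)*(-97) = ((-71/207 + 71*I*√2/414) - 6*4)*(-97) = ((-71/207 + 71*I*√2/414) - 24)*(-97) = (-5039/207 + 71*I*√2/414)*(-97) = 488783/207 - 6887*I*√2/414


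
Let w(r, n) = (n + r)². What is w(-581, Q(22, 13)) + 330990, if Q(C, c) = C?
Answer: 643471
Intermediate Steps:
w(-581, Q(22, 13)) + 330990 = (22 - 581)² + 330990 = (-559)² + 330990 = 312481 + 330990 = 643471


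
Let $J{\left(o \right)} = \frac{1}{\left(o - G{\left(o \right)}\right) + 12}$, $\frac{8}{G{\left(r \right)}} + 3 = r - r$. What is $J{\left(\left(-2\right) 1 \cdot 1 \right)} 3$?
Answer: $\frac{9}{38} \approx 0.23684$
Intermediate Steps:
$G{\left(r \right)} = - \frac{8}{3}$ ($G{\left(r \right)} = \frac{8}{-3 + \left(r - r\right)} = \frac{8}{-3 + 0} = \frac{8}{-3} = 8 \left(- \frac{1}{3}\right) = - \frac{8}{3}$)
$J{\left(o \right)} = \frac{1}{\frac{44}{3} + o}$ ($J{\left(o \right)} = \frac{1}{\left(o - - \frac{8}{3}\right) + 12} = \frac{1}{\left(o + \frac{8}{3}\right) + 12} = \frac{1}{\left(\frac{8}{3} + o\right) + 12} = \frac{1}{\frac{44}{3} + o}$)
$J{\left(\left(-2\right) 1 \cdot 1 \right)} 3 = \frac{3}{44 + 3 \left(-2\right) 1 \cdot 1} \cdot 3 = \frac{3}{44 + 3 \left(\left(-2\right) 1\right)} 3 = \frac{3}{44 + 3 \left(-2\right)} 3 = \frac{3}{44 - 6} \cdot 3 = \frac{3}{38} \cdot 3 = \frac{9}{38}$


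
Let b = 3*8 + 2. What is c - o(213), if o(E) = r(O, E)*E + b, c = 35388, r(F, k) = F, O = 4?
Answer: 34510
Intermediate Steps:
b = 26 (b = 24 + 2 = 26)
o(E) = 26 + 4*E (o(E) = 4*E + 26 = 26 + 4*E)
c - o(213) = 35388 - (26 + 4*213) = 35388 - (26 + 852) = 35388 - 1*878 = 35388 - 878 = 34510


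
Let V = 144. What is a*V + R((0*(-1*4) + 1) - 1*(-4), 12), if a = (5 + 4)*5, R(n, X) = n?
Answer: 6485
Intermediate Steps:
a = 45 (a = 9*5 = 45)
a*V + R((0*(-1*4) + 1) - 1*(-4), 12) = 45*144 + ((0*(-1*4) + 1) - 1*(-4)) = 6480 + ((0*(-4) + 1) + 4) = 6480 + ((0 + 1) + 4) = 6480 + (1 + 4) = 6480 + 5 = 6485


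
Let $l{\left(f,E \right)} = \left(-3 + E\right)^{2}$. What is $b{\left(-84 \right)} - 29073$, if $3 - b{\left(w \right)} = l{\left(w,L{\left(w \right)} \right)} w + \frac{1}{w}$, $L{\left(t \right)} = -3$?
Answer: $- \frac{2187863}{84} \approx -26046.0$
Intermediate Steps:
$b{\left(w \right)} = 3 - \frac{1}{w} - 36 w$ ($b{\left(w \right)} = 3 - \left(\left(-3 - 3\right)^{2} w + \frac{1}{w}\right) = 3 - \left(\left(-6\right)^{2} w + \frac{1}{w}\right) = 3 - \left(36 w + \frac{1}{w}\right) = 3 - \left(\frac{1}{w} + 36 w\right) = 3 - \frac{1}{w} - 36 w$)
$b{\left(-84 \right)} - 29073 = \left(3 - \frac{1}{-84} - -3024\right) - 29073 = \left(3 - - \frac{1}{84} + 3024\right) - 29073 = \left(3 + \frac{1}{84} + 3024\right) - 29073 = \frac{254269}{84} - 29073 = - \frac{2187863}{84}$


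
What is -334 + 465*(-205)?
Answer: -95659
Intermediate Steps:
-334 + 465*(-205) = -334 - 95325 = -95659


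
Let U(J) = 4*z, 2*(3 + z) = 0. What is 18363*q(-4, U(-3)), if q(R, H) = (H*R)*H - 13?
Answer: -10815807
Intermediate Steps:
z = -3 (z = -3 + (1/2)*0 = -3 + 0 = -3)
U(J) = -12 (U(J) = 4*(-3) = -12)
q(R, H) = -13 + R*H**2 (q(R, H) = R*H**2 - 13 = -13 + R*H**2)
18363*q(-4, U(-3)) = 18363*(-13 - 4*(-12)**2) = 18363*(-13 - 4*144) = 18363*(-13 - 576) = 18363*(-589) = -10815807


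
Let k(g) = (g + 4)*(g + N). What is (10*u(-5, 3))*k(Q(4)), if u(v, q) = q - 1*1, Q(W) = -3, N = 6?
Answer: 60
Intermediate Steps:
k(g) = (4 + g)*(6 + g) (k(g) = (g + 4)*(g + 6) = (4 + g)*(6 + g))
u(v, q) = -1 + q (u(v, q) = q - 1 = -1 + q)
(10*u(-5, 3))*k(Q(4)) = (10*(-1 + 3))*(24 + (-3)² + 10*(-3)) = (10*2)*(24 + 9 - 30) = 20*3 = 60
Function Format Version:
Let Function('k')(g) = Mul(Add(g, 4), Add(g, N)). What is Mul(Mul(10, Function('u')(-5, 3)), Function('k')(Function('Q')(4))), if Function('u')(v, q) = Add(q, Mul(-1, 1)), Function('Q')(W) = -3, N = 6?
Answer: 60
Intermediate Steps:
Function('k')(g) = Mul(Add(4, g), Add(6, g)) (Function('k')(g) = Mul(Add(g, 4), Add(g, 6)) = Mul(Add(4, g), Add(6, g)))
Function('u')(v, q) = Add(-1, q) (Function('u')(v, q) = Add(q, -1) = Add(-1, q))
Mul(Mul(10, Function('u')(-5, 3)), Function('k')(Function('Q')(4))) = Mul(Mul(10, Add(-1, 3)), Add(24, Pow(-3, 2), Mul(10, -3))) = Mul(Mul(10, 2), Add(24, 9, -30)) = Mul(20, 3) = 60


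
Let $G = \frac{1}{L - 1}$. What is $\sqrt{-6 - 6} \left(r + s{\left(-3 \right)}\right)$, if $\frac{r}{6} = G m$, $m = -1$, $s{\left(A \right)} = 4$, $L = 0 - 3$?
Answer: $11 i \sqrt{3} \approx 19.053 i$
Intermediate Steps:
$L = -3$ ($L = 0 - 3 = -3$)
$G = - \frac{1}{4}$ ($G = \frac{1}{-3 - 1} = \frac{1}{-4} = - \frac{1}{4} \approx -0.25$)
$r = \frac{3}{2}$ ($r = 6 \left(\left(- \frac{1}{4}\right) \left(-1\right)\right) = 6 \cdot \frac{1}{4} = \frac{3}{2} \approx 1.5$)
$\sqrt{-6 - 6} \left(r + s{\left(-3 \right)}\right) = \sqrt{-6 - 6} \left(\frac{3}{2} + 4\right) = \sqrt{-12} \cdot \frac{11}{2} = 2 i \sqrt{3} \cdot \frac{11}{2} = 11 i \sqrt{3}$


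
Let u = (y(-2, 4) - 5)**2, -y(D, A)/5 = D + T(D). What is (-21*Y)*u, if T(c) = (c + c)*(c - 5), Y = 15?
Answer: -5740875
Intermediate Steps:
T(c) = 2*c*(-5 + c) (T(c) = (2*c)*(-5 + c) = 2*c*(-5 + c))
y(D, A) = -5*D - 10*D*(-5 + D) (y(D, A) = -5*(D + 2*D*(-5 + D)) = -5*D - 10*D*(-5 + D))
u = 18225 (u = (5*(-2)*(9 - 2*(-2)) - 5)**2 = (5*(-2)*(9 + 4) - 5)**2 = (5*(-2)*13 - 5)**2 = (-130 - 5)**2 = (-135)**2 = 18225)
(-21*Y)*u = -21*15*18225 = -315*18225 = -5740875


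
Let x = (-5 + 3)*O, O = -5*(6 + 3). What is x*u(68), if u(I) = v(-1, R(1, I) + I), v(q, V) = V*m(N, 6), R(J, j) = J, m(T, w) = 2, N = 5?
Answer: 12420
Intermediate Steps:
O = -45 (O = -5*9 = -45)
v(q, V) = 2*V (v(q, V) = V*2 = 2*V)
u(I) = 2 + 2*I (u(I) = 2*(1 + I) = 2 + 2*I)
x = 90 (x = (-5 + 3)*(-45) = -2*(-45) = 90)
x*u(68) = 90*(2 + 2*68) = 90*(2 + 136) = 90*138 = 12420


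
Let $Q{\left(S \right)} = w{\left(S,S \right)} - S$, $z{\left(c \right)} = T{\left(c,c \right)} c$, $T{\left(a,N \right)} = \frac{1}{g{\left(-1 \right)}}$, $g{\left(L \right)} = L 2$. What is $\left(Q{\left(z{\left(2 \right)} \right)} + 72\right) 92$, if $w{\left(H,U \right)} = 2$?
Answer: $6900$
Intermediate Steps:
$g{\left(L \right)} = 2 L$
$T{\left(a,N \right)} = - \frac{1}{2}$ ($T{\left(a,N \right)} = \frac{1}{2 \left(-1\right)} = \frac{1}{-2} = - \frac{1}{2}$)
$z{\left(c \right)} = - \frac{c}{2}$
$Q{\left(S \right)} = 2 - S$
$\left(Q{\left(z{\left(2 \right)} \right)} + 72\right) 92 = \left(\left(2 - \left(- \frac{1}{2}\right) 2\right) + 72\right) 92 = \left(\left(2 - -1\right) + 72\right) 92 = \left(\left(2 + 1\right) + 72\right) 92 = \left(3 + 72\right) 92 = 75 \cdot 92 = 6900$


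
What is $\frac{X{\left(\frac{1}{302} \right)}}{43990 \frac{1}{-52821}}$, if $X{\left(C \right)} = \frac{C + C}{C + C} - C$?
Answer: $- \frac{15899121}{13284980} \approx -1.1968$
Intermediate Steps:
$X{\left(C \right)} = 1 - C$ ($X{\left(C \right)} = \frac{2 C}{2 C} - C = 2 C \frac{1}{2 C} - C = 1 - C$)
$\frac{X{\left(\frac{1}{302} \right)}}{43990 \frac{1}{-52821}} = \frac{1 - \frac{1}{302}}{43990 \frac{1}{-52821}} = \frac{1 - \frac{1}{302}}{43990 \left(- \frac{1}{52821}\right)} = \frac{1 - \frac{1}{302}}{- \frac{43990}{52821}} = \frac{301}{302} \left(- \frac{52821}{43990}\right) = - \frac{15899121}{13284980}$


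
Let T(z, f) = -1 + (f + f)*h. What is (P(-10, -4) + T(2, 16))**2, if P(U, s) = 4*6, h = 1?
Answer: 3025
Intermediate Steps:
T(z, f) = -1 + 2*f (T(z, f) = -1 + (f + f)*1 = -1 + (2*f)*1 = -1 + 2*f)
P(U, s) = 24
(P(-10, -4) + T(2, 16))**2 = (24 + (-1 + 2*16))**2 = (24 + (-1 + 32))**2 = (24 + 31)**2 = 55**2 = 3025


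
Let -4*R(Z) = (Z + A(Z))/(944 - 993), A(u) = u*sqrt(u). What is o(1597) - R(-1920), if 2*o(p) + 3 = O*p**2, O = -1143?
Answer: -71420378025/49 + 3840*I*sqrt(30)/49 ≈ -1.4576e+9 + 429.24*I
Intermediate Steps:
A(u) = u**(3/2)
R(Z) = Z/196 + Z**(3/2)/196 (R(Z) = -(Z + Z**(3/2))/(4*(944 - 993)) = -(Z + Z**(3/2))/(4*(-49)) = -(Z + Z**(3/2))*(-1)/(4*49) = -(-Z/49 - Z**(3/2)/49)/4 = Z/196 + Z**(3/2)/196)
o(p) = -3/2 - 1143*p**2/2 (o(p) = -3/2 + (-1143*p**2)/2 = -3/2 - 1143*p**2/2)
o(1597) - R(-1920) = (-3/2 - 1143/2*1597**2) - ((1/196)*(-1920) + (-1920)**(3/2)/196) = (-3/2 - 1143/2*2550409) - (-480/49 + (-15360*I*sqrt(30))/196) = (-3/2 - 2915117487/2) - (-480/49 - 3840*I*sqrt(30)/49) = -1457558745 + (480/49 + 3840*I*sqrt(30)/49) = -71420378025/49 + 3840*I*sqrt(30)/49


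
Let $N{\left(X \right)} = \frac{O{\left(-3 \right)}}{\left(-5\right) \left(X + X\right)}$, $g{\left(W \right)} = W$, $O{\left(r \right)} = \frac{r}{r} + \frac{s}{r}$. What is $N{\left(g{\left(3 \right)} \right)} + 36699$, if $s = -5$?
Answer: $\frac{1651451}{45} \approx 36699.0$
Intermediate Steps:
$O{\left(r \right)} = 1 - \frac{5}{r}$ ($O{\left(r \right)} = \frac{r}{r} - \frac{5}{r} = 1 - \frac{5}{r}$)
$N{\left(X \right)} = - \frac{4}{15 X}$ ($N{\left(X \right)} = \frac{\frac{1}{-3} \left(-5 - 3\right)}{\left(-5\right) \left(X + X\right)} = \frac{\left(- \frac{1}{3}\right) \left(-8\right)}{\left(-5\right) 2 X} = \frac{8}{3 \left(- 10 X\right)} = \frac{8 \left(- \frac{1}{10 X}\right)}{3} = - \frac{4}{15 X}$)
$N{\left(g{\left(3 \right)} \right)} + 36699 = - \frac{4}{15 \cdot 3} + 36699 = \left(- \frac{4}{15}\right) \frac{1}{3} + 36699 = - \frac{4}{45} + 36699 = \frac{1651451}{45}$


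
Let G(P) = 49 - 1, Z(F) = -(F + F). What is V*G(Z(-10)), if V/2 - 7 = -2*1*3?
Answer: 96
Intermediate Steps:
Z(F) = -2*F
G(P) = 48
V = 2 (V = 14 + 2*(-2*1*3) = 14 + 2*(-2*3) = 14 + 2*(-6) = 14 - 12 = 2)
V*G(Z(-10)) = 2*48 = 96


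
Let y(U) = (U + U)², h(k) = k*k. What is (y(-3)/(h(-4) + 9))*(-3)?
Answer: -108/25 ≈ -4.3200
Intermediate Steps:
h(k) = k²
y(U) = 4*U² (y(U) = (2*U)² = 4*U²)
(y(-3)/(h(-4) + 9))*(-3) = ((4*(-3)²)/((-4)² + 9))*(-3) = ((4*9)/(16 + 9))*(-3) = (36/25)*(-3) = -108/25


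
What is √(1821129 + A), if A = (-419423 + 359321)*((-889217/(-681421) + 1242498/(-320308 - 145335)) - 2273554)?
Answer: √4897626829404907729286152960755/5986772051 ≈ 3.6966e+5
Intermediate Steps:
A = 818063810647643359926/5986772051 (A = -60102*((-889217*(-1/681421) + 1242498/(-465643)) - 2273554) = -60102*((889217/681421 + 1242498*(-1/465643)) - 2273554) = -60102*((889217/681421 - 1242498/465643) - 2273554) = -60102*(-432606558127/317298918703 - 2273554) = -60102*(-721396658419438589/317298918703) = 818063810647643359926/5986772051 ≈ 1.3665e+11)
√(1821129 + A) = √(1821129 + 818063810647643359926/5986772051) = √(818074713331841825505/5986772051) = √4897626829404907729286152960755/5986772051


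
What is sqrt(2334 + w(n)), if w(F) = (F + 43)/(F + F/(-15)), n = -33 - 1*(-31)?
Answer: 3*sqrt(50351)/14 ≈ 48.084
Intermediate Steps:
n = -2 (n = -33 + 31 = -2)
w(F) = 15*(43 + F)/(14*F) (w(F) = (43 + F)/(F + F*(-1/15)) = (43 + F)/(F - F/15) = (43 + F)/((14*F/15)) = (43 + F)*(15/(14*F)) = 15*(43 + F)/(14*F))
sqrt(2334 + w(n)) = sqrt(2334 + (15/14)*(43 - 2)/(-2)) = sqrt(2334 + (15/14)*(-1/2)*41) = sqrt(2334 - 615/28) = sqrt(64737/28) = 3*sqrt(50351)/14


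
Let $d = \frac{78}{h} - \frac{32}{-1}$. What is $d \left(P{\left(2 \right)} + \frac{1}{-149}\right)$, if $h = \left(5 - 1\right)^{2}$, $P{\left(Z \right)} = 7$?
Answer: $\frac{153695}{596} \approx 257.88$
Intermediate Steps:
$h = 16$ ($h = 4^{2} = 16$)
$d = \frac{295}{8}$ ($d = \frac{78}{16} - \frac{32}{-1} = 78 \cdot \frac{1}{16} - -32 = \frac{39}{8} + 32 = \frac{295}{8} \approx 36.875$)
$d \left(P{\left(2 \right)} + \frac{1}{-149}\right) = \frac{295 \left(7 + \frac{1}{-149}\right)}{8} = \frac{295 \left(7 - \frac{1}{149}\right)}{8} = \frac{295}{8} \cdot \frac{1042}{149} = \frac{153695}{596}$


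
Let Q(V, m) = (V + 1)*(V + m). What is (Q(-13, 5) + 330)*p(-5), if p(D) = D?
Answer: -2130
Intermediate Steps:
Q(V, m) = (1 + V)*(V + m)
(Q(-13, 5) + 330)*p(-5) = ((-13 + 5 + (-13)**2 - 13*5) + 330)*(-5) = ((-13 + 5 + 169 - 65) + 330)*(-5) = (96 + 330)*(-5) = 426*(-5) = -2130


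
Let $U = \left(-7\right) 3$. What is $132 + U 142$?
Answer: $-2850$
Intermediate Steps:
$U = -21$
$132 + U 142 = 132 - 2982 = -2850$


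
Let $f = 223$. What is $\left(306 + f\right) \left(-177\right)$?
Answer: $-93633$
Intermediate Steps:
$\left(306 + f\right) \left(-177\right) = \left(306 + 223\right) \left(-177\right) = 529 \left(-177\right) = -93633$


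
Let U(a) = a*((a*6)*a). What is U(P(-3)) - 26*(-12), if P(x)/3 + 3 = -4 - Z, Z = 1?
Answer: -82632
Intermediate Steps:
P(x) = -24 (P(x) = -9 + 3*(-4 - 1*1) = -9 + 3*(-4 - 1) = -9 + 3*(-5) = -9 - 15 = -24)
U(a) = 6*a³ (U(a) = a*((6*a)*a) = a*(6*a²) = 6*a³)
U(P(-3)) - 26*(-12) = 6*(-24)³ - 26*(-12) = 6*(-13824) + 312 = -82944 + 312 = -82632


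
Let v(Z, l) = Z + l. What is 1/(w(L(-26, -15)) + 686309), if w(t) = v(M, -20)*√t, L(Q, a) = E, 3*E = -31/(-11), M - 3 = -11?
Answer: 730587/501408432599 + 28*√1023/15543661410569 ≈ 1.4571e-6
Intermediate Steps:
M = -8 (M = 3 - 11 = -8)
E = 31/33 (E = (-31/(-11))/3 = (-31*(-1/11))/3 = (⅓)*(31/11) = 31/33 ≈ 0.93939)
L(Q, a) = 31/33
w(t) = -28*√t (w(t) = (-8 - 20)*√t = -28*√t)
1/(w(L(-26, -15)) + 686309) = 1/(-28*√1023/33 + 686309) = 1/(686309 - 28*√1023/33)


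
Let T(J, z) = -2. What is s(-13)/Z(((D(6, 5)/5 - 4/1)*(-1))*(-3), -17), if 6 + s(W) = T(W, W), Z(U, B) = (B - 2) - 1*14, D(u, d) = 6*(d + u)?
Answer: 8/33 ≈ 0.24242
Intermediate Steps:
D(u, d) = 6*d + 6*u
Z(U, B) = -16 + B (Z(U, B) = (-2 + B) - 14 = -16 + B)
s(W) = -8 (s(W) = -6 - 2 = -8)
s(-13)/Z(((D(6, 5)/5 - 4/1)*(-1))*(-3), -17) = -8/(-16 - 17) = -8/(-33) = -8*(-1/33) = 8/33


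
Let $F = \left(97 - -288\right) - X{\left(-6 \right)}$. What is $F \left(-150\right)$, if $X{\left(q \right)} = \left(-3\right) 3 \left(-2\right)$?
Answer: $-55050$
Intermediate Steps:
$X{\left(q \right)} = 18$ ($X{\left(q \right)} = \left(-9\right) \left(-2\right) = 18$)
$F = 367$ ($F = \left(97 - -288\right) - 18 = \left(97 + 288\right) - 18 = 385 - 18 = 367$)
$F \left(-150\right) = 367 \left(-150\right) = -55050$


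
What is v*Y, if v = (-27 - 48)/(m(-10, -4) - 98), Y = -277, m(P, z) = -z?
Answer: -20775/94 ≈ -221.01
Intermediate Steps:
v = 75/94 (v = (-27 - 48)/(-1*(-4) - 98) = -75/(4 - 98) = -75/(-94) = -75*(-1/94) = 75/94 ≈ 0.79787)
v*Y = (75/94)*(-277) = -20775/94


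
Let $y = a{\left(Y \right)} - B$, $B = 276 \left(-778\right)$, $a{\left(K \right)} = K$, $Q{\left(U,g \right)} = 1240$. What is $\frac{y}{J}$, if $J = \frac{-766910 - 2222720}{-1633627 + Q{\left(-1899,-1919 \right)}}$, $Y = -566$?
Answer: $\frac{174797632347}{1494815} \approx 1.1694 \cdot 10^{5}$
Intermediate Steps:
$B = -214728$
$J = \frac{2989630}{1632387}$ ($J = \frac{-766910 - 2222720}{-1633627 + 1240} = - \frac{2989630}{-1632387} = \left(-2989630\right) \left(- \frac{1}{1632387}\right) = \frac{2989630}{1632387} \approx 1.8314$)
$y = 214162$ ($y = -566 - -214728 = -566 + 214728 = 214162$)
$\frac{y}{J} = \frac{214162}{\frac{2989630}{1632387}} = 214162 \cdot \frac{1632387}{2989630} = \frac{174797632347}{1494815}$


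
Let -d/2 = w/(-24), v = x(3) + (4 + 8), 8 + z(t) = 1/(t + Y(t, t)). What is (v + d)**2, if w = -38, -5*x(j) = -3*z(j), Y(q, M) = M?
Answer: 3844/225 ≈ 17.084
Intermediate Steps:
z(t) = -8 + 1/(2*t) (z(t) = -8 + 1/(t + t) = -8 + 1/(2*t))
x(j) = -24/5 + 3/(10*j) (x(j) = -(-3)*(-8 + 1/(2*j))/5 = -(24 - 3/(2*j))/5 = -24/5 + 3/(10*j))
v = 73/10 (v = (3/10)*(1 - 16*3)/3 + (4 + 8) = (3/10)*(1/3)*(1 - 48) + 12 = (3/10)*(1/3)*(-47) + 12 = -47/10 + 12 = 73/10 ≈ 7.3000)
d = -19/6 (d = -(-76)/(-24) = -(-76)*(-1)/24 = -2*19/12 = -19/6 ≈ -3.1667)
(v + d)**2 = (73/10 - 19/6)**2 = (62/15)**2 = 3844/225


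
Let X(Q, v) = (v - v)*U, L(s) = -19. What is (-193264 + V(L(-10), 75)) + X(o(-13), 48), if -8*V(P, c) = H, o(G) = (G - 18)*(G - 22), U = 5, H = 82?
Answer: -773097/4 ≈ -1.9327e+5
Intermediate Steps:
o(G) = (-22 + G)*(-18 + G) (o(G) = (-18 + G)*(-22 + G) = (-22 + G)*(-18 + G))
V(P, c) = -41/4 (V(P, c) = -⅛*82 = -41/4)
X(Q, v) = 0 (X(Q, v) = (v - v)*5 = 0*5 = 0)
(-193264 + V(L(-10), 75)) + X(o(-13), 48) = (-193264 - 41/4) + 0 = -773097/4 + 0 = -773097/4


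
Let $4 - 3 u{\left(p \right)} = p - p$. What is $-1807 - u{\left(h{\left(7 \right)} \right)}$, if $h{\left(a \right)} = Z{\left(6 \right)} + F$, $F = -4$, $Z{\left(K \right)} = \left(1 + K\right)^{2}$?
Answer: $- \frac{5425}{3} \approx -1808.3$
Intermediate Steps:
$h{\left(a \right)} = 45$ ($h{\left(a \right)} = \left(1 + 6\right)^{2} - 4 = 7^{2} - 4 = 49 - 4 = 45$)
$u{\left(p \right)} = \frac{4}{3}$ ($u{\left(p \right)} = \frac{4}{3} - \frac{p - p}{3} = \frac{4}{3} - 0 = \frac{4}{3} + 0 = \frac{4}{3}$)
$-1807 - u{\left(h{\left(7 \right)} \right)} = -1807 - \frac{4}{3} = - \frac{5425}{3}$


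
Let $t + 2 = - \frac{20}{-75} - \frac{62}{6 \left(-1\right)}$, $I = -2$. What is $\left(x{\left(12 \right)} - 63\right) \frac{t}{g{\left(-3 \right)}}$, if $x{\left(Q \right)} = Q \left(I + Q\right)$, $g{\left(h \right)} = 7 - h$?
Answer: $\frac{2451}{50} \approx 49.02$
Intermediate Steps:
$t = \frac{43}{5}$ ($t = -2 - \left(- \frac{31}{3} - \frac{4}{15}\right) = -2 - \left(- \frac{4}{15} + \frac{62}{-6}\right) = -2 + \left(\frac{4}{15} - - \frac{31}{3}\right) = -2 + \left(\frac{4}{15} + \frac{31}{3}\right) = -2 + \frac{53}{5} = \frac{43}{5} \approx 8.6$)
$x{\left(Q \right)} = Q \left(-2 + Q\right)$
$\left(x{\left(12 \right)} - 63\right) \frac{t}{g{\left(-3 \right)}} = \left(12 \left(-2 + 12\right) - 63\right) \frac{43}{5 \left(7 - -3\right)} = \left(12 \cdot 10 - 63\right) \frac{43}{5 \left(7 + 3\right)} = \left(120 - 63\right) \frac{43}{5 \cdot 10} = 57 \cdot \frac{43}{5} \cdot \frac{1}{10} = 57 \cdot \frac{43}{50} = \frac{2451}{50}$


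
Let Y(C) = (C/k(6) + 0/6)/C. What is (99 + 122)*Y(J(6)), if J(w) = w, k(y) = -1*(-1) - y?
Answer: -221/5 ≈ -44.200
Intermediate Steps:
k(y) = 1 - y
Y(C) = -⅕ (Y(C) = (C/(1 - 1*6) + 0/6)/C = (C/(1 - 6) + 0*(⅙))/C = (C/(-5) + 0)/C = (C*(-⅕) + 0)/C = (-C/5 + 0)/C = (-C/5)/C = -⅕)
(99 + 122)*Y(J(6)) = (99 + 122)*(-⅕) = 221*(-⅕) = -221/5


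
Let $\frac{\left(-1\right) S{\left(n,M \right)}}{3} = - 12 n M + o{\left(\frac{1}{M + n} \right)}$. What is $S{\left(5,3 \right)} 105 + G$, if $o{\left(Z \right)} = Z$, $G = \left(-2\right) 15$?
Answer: $\frac{453045}{8} \approx 56631.0$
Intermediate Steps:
$G = -30$
$S{\left(n,M \right)} = - \frac{3}{M + n} + 36 M n$ ($S{\left(n,M \right)} = - 3 \left(- 12 n M + \frac{1}{M + n}\right) = - 3 \left(- 12 M n + \frac{1}{M + n}\right) = - 3 \left(\frac{1}{M + n} - 12 M n\right) = - \frac{3}{M + n} + 36 M n$)
$S{\left(5,3 \right)} 105 + G = \frac{3 \left(-1 + 12 \cdot 3 \cdot 5 \left(3 + 5\right)\right)}{3 + 5} \cdot 105 - 30 = \frac{3 \left(-1 + 12 \cdot 3 \cdot 5 \cdot 8\right)}{8} \cdot 105 - 30 = 3 \cdot \frac{1}{8} \left(-1 + 1440\right) 105 - 30 = 3 \cdot \frac{1}{8} \cdot 1439 \cdot 105 - 30 = \frac{4317}{8} \cdot 105 - 30 = \frac{453285}{8} - 30 = \frac{453045}{8}$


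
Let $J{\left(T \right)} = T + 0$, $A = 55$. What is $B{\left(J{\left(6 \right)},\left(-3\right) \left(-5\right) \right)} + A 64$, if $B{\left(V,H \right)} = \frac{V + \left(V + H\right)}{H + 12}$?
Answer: $3521$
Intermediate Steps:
$J{\left(T \right)} = T$
$B{\left(V,H \right)} = \frac{H + 2 V}{12 + H}$ ($B{\left(V,H \right)} = \frac{V + \left(H + V\right)}{12 + H} = \frac{H + 2 V}{12 + H}$)
$B{\left(J{\left(6 \right)},\left(-3\right) \left(-5\right) \right)} + A 64 = \frac{\left(-3\right) \left(-5\right) + 2 \cdot 6}{12 - -15} + 55 \cdot 64 = \frac{15 + 12}{12 + 15} + 3520 = \frac{1}{27} \cdot 27 + 3520 = 1 + 3520 = 3521$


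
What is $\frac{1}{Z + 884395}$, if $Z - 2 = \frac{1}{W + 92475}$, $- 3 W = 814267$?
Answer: $\frac{536842}{474781454271} \approx 1.1307 \cdot 10^{-6}$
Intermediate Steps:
$W = - \frac{814267}{3}$ ($W = \left(- \frac{1}{3}\right) 814267 = - \frac{814267}{3} \approx -2.7142 \cdot 10^{5}$)
$Z = \frac{1073681}{536842}$ ($Z = 2 + \frac{1}{- \frac{814267}{3} + 92475} = 2 + \frac{1}{- \frac{536842}{3}} = 2 - \frac{3}{536842} = \frac{1073681}{536842} \approx 2.0$)
$\frac{1}{Z + 884395} = \frac{1}{\frac{1073681}{536842} + 884395} = \frac{1}{\frac{474781454271}{536842}} = \frac{536842}{474781454271}$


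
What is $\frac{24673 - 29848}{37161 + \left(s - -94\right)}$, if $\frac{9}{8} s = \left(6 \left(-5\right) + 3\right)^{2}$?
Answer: $- \frac{5175}{37903} \approx -0.13653$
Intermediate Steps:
$s = 648$ ($s = \frac{8 \left(6 \left(-5\right) + 3\right)^{2}}{9} = \frac{8 \left(-30 + 3\right)^{2}}{9} = \frac{8 \left(-27\right)^{2}}{9} = \frac{8}{9} \cdot 729 = 648$)
$\frac{24673 - 29848}{37161 + \left(s - -94\right)} = \frac{24673 - 29848}{37161 + \left(648 - -94\right)} = - \frac{5175}{37161 + \left(648 + 94\right)} = - \frac{5175}{37161 + 742} = - \frac{5175}{37903}$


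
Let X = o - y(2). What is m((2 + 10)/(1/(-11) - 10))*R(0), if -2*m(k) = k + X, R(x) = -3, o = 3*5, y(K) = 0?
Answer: 1533/74 ≈ 20.716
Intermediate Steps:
o = 15
X = 15 (X = 15 - 1*0 = 15 + 0 = 15)
m(k) = -15/2 - k/2 (m(k) = -(k + 15)/2 = -(15 + k)/2 = -15/2 - k/2)
m((2 + 10)/(1/(-11) - 10))*R(0) = (-15/2 - (2 + 10)/(2*(1/(-11) - 10)))*(-3) = (-15/2 - 6/(-1/11 - 10))*(-3) = (-15/2 - 6/(-111/11))*(-3) = (-15/2 - 6*(-11)/111)*(-3) = (-15/2 - 1/2*(-44/37))*(-3) = (-15/2 + 22/37)*(-3) = -511/74*(-3) = 1533/74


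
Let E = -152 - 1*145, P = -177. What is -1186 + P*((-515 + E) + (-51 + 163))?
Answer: 122714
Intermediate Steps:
E = -297 (E = -152 - 145 = -297)
-1186 + P*((-515 + E) + (-51 + 163)) = -1186 - 177*((-515 - 297) + (-51 + 163)) = -1186 - 177*(-812 + 112) = -1186 - 177*(-700) = -1186 + 123900 = 122714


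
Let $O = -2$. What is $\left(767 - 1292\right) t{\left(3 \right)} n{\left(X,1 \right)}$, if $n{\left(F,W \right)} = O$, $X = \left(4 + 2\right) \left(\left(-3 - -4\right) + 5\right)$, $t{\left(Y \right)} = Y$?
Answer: $3150$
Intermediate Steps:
$X = 36$ ($X = 6 \left(\left(-3 + 4\right) + 5\right) = 6 \left(1 + 5\right) = 6 \cdot 6 = 36$)
$n{\left(F,W \right)} = -2$
$\left(767 - 1292\right) t{\left(3 \right)} n{\left(X,1 \right)} = \left(767 - 1292\right) 3 \left(-2\right) = \left(-525\right) \left(-6\right) = 3150$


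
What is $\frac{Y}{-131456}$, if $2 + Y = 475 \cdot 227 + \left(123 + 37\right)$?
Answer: $- \frac{107983}{131456} \approx -0.82144$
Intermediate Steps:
$Y = 107983$ ($Y = -2 + \left(475 \cdot 227 + \left(123 + 37\right)\right) = -2 + \left(107825 + 160\right) = -2 + 107985 = 107983$)
$\frac{Y}{-131456} = \frac{107983}{-131456} = 107983 \left(- \frac{1}{131456}\right) = - \frac{107983}{131456}$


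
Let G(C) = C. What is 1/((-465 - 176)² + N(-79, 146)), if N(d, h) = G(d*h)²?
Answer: 1/133444037 ≈ 7.4938e-9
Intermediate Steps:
N(d, h) = d²*h² (N(d, h) = (d*h)² = d²*h²)
1/((-465 - 176)² + N(-79, 146)) = 1/((-465 - 176)² + (-79)²*146²) = 1/((-641)² + 6241*21316) = 1/(410881 + 133033156) = 1/133444037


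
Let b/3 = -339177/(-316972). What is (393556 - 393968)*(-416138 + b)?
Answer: 13586016890315/79243 ≈ 1.7145e+8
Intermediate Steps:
b = 1017531/316972 (b = 3*(-339177/(-316972)) = 3*(-339177*(-1/316972)) = 3*(339177/316972) = 1017531/316972 ≈ 3.2102)
(393556 - 393968)*(-416138 + b) = (393556 - 393968)*(-416138 + 1017531/316972) = -412*(-131903076605/316972) = 13586016890315/79243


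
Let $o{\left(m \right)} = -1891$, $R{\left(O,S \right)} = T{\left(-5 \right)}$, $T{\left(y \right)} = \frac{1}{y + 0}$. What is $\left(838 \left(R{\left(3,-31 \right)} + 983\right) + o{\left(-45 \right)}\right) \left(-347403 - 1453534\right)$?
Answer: $- \frac{7399108242949}{5} \approx -1.4798 \cdot 10^{12}$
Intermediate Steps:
$T{\left(y \right)} = \frac{1}{y}$
$R{\left(O,S \right)} = - \frac{1}{5}$ ($R{\left(O,S \right)} = \frac{1}{-5} = - \frac{1}{5}$)
$\left(838 \left(R{\left(3,-31 \right)} + 983\right) + o{\left(-45 \right)}\right) \left(-347403 - 1453534\right) = \left(838 \left(- \frac{1}{5} + 983\right) - 1891\right) \left(-347403 - 1453534\right) = \left(838 \cdot \frac{4914}{5} - 1891\right) \left(-1800937\right) = \left(\frac{4117932}{5} - 1891\right) \left(-1800937\right) = \frac{4108477}{5} \left(-1800937\right) = - \frac{7399108242949}{5}$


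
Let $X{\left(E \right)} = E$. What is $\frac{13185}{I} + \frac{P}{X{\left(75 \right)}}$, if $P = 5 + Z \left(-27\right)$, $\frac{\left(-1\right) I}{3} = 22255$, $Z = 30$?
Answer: $- \frac{729796}{66765} \approx -10.931$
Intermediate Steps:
$I = -66765$ ($I = \left(-3\right) 22255 = -66765$)
$P = -805$ ($P = 5 + 30 \left(-27\right) = 5 - 810 = -805$)
$\frac{13185}{I} + \frac{P}{X{\left(75 \right)}} = \frac{13185}{-66765} - \frac{805}{75} = 13185 \left(- \frac{1}{66765}\right) - \frac{161}{15} = - \frac{879}{4451} - \frac{161}{15} = - \frac{729796}{66765}$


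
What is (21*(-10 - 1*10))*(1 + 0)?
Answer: -420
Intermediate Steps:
(21*(-10 - 1*10))*(1 + 0) = (21*(-10 - 10))*1 = (21*(-20))*1 = -420*1 = -420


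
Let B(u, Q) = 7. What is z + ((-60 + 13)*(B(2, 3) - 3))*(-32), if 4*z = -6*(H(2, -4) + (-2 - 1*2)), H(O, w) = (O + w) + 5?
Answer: 12035/2 ≈ 6017.5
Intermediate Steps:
H(O, w) = 5 + O + w
z = 3/2 (z = (-6*((5 + 2 - 4) + (-2 - 1*2)))/4 = (-6*(3 + (-2 - 2)))/4 = (-6*(3 - 4))/4 = (-6*(-1))/4 = (¼)*6 = 3/2 ≈ 1.5000)
z + ((-60 + 13)*(B(2, 3) - 3))*(-32) = 3/2 + ((-60 + 13)*(7 - 3))*(-32) = 3/2 - 47*4*(-32) = 3/2 - 188*(-32) = 3/2 + 6016 = 12035/2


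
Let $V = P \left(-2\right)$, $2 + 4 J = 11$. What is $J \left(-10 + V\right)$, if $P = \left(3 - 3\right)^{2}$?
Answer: $- \frac{45}{2} \approx -22.5$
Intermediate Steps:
$J = \frac{9}{4}$ ($J = - \frac{1}{2} + \frac{1}{4} \cdot 11 = - \frac{1}{2} + \frac{11}{4} = \frac{9}{4} \approx 2.25$)
$P = 0$ ($P = 0^{2} = 0$)
$V = 0$ ($V = 0 \left(-2\right) = 0$)
$J \left(-10 + V\right) = \frac{9 \left(-10 + 0\right)}{4} = \frac{9}{4} \left(-10\right) = - \frac{45}{2}$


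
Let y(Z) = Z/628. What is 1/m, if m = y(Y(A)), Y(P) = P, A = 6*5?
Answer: 314/15 ≈ 20.933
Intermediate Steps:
A = 30
y(Z) = Z/628 (y(Z) = Z*(1/628) = Z/628)
m = 15/314 (m = (1/628)*30 = 15/314 ≈ 0.047771)
1/m = 1/(15/314) = 314/15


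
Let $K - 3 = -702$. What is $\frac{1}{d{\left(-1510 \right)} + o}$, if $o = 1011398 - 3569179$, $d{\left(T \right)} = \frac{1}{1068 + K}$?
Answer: $- \frac{369}{943821188} \approx -3.9096 \cdot 10^{-7}$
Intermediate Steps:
$K = -699$ ($K = 3 - 702 = -699$)
$d{\left(T \right)} = \frac{1}{369}$ ($d{\left(T \right)} = \frac{1}{1068 - 699} = \frac{1}{369}$)
$o = -2557781$ ($o = 1011398 - 3569179 = -2557781$)
$\frac{1}{d{\left(-1510 \right)} + o} = \frac{1}{\frac{1}{369} - 2557781} = \frac{1}{- \frac{943821188}{369}} = - \frac{369}{943821188}$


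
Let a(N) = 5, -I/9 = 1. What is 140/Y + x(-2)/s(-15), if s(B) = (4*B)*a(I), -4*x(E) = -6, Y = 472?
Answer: 3441/11800 ≈ 0.29161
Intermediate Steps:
I = -9 (I = -9*1 = -9)
x(E) = 3/2 (x(E) = -¼*(-6) = 3/2)
s(B) = 20*B (s(B) = (4*B)*5 = 20*B)
140/Y + x(-2)/s(-15) = 140/472 + 3/(2*((20*(-15)))) = 140*(1/472) + (3/2)/(-300) = 35/118 + (3/2)*(-1/300) = 35/118 - 1/200 = 3441/11800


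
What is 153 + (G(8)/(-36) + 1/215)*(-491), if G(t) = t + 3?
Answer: 2327759/7740 ≈ 300.74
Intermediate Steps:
G(t) = 3 + t
153 + (G(8)/(-36) + 1/215)*(-491) = 153 + ((3 + 8)/(-36) + 1/215)*(-491) = 153 + (11*(-1/36) + 1*(1/215))*(-491) = 153 + (-11/36 + 1/215)*(-491) = 153 - 2329/7740*(-491) = 153 + 1143539/7740 = 2327759/7740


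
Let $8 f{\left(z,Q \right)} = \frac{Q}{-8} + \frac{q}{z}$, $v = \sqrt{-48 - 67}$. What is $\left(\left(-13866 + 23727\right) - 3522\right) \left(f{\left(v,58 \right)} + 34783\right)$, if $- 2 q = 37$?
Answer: $\frac{7055478153}{32} + \frac{234543 i \sqrt{115}}{1840} \approx 2.2048 \cdot 10^{8} + 1367.0 i$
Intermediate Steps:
$q = - \frac{37}{2}$ ($q = \left(- \frac{1}{2}\right) 37 = - \frac{37}{2} \approx -18.5$)
$v = i \sqrt{115}$ ($v = \sqrt{-115} = i \sqrt{115} \approx 10.724 i$)
$f{\left(z,Q \right)} = - \frac{37}{16 z} - \frac{Q}{64}$ ($f{\left(z,Q \right)} = \frac{\frac{Q}{-8} - \frac{37}{2 z}}{8} = \frac{Q \left(- \frac{1}{8}\right) - \frac{37}{2 z}}{8} = \frac{- \frac{Q}{8} - \frac{37}{2 z}}{8} = \frac{- \frac{37}{2 z} - \frac{Q}{8}}{8} = - \frac{37}{16 z} - \frac{Q}{64}$)
$\left(\left(-13866 + 23727\right) - 3522\right) \left(f{\left(v,58 \right)} + 34783\right) = \left(\left(-13866 + 23727\right) - 3522\right) \left(\frac{-148 - 58 i \sqrt{115}}{64 i \sqrt{115}} + 34783\right) = \left(9861 - 3522\right) \left(\frac{- \frac{i \sqrt{115}}{115} \left(-148 - 58 i \sqrt{115}\right)}{64} + 34783\right) = 6339 \left(- \frac{i \sqrt{115} \left(-148 - 58 i \sqrt{115}\right)}{7360} + 34783\right) = 6339 \left(34783 - \frac{i \sqrt{115} \left(-148 - 58 i \sqrt{115}\right)}{7360}\right) = 220489437 - \frac{6339 i \sqrt{115} \left(-148 - 58 i \sqrt{115}\right)}{7360}$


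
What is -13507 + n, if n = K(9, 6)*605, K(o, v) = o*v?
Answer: 19163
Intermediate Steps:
n = 32670 (n = (9*6)*605 = 54*605 = 32670)
-13507 + n = -13507 + 32670 = 19163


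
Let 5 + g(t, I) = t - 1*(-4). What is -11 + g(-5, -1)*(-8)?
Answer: 37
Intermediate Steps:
g(t, I) = -1 + t (g(t, I) = -5 + (t - 1*(-4)) = -5 + (t + 4) = -5 + (4 + t) = -1 + t)
-11 + g(-5, -1)*(-8) = -11 + (-1 - 5)*(-8) = -11 - 6*(-8) = -11 + 48 = 37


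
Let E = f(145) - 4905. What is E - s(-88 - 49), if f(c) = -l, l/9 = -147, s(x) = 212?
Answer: -3794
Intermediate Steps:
l = -1323 (l = 9*(-147) = -1323)
f(c) = 1323 (f(c) = -1*(-1323) = 1323)
E = -3582 (E = 1323 - 4905 = -3582)
E - s(-88 - 49) = -3582 - 1*212 = -3582 - 212 = -3794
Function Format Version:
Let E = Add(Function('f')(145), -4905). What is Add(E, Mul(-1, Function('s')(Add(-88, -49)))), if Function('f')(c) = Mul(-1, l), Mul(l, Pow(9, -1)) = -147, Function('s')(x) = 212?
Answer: -3794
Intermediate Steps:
l = -1323 (l = Mul(9, -147) = -1323)
Function('f')(c) = 1323 (Function('f')(c) = Mul(-1, -1323) = 1323)
E = -3582 (E = Add(1323, -4905) = -3582)
Add(E, Mul(-1, Function('s')(Add(-88, -49)))) = Add(-3582, Mul(-1, 212)) = Add(-3582, -212) = -3794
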